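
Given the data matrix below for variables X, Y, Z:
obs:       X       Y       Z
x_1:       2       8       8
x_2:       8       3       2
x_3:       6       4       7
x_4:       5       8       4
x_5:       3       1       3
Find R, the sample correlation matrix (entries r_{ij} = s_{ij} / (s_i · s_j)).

Step 1 — column means:
  mean(X) = (2 + 8 + 6 + 5 + 3) / 5 = 24/5 = 4.8
  mean(Y) = (8 + 3 + 4 + 8 + 1) / 5 = 24/5 = 4.8
  mean(Z) = (8 + 2 + 7 + 4 + 3) / 5 = 24/5 = 4.8

Step 2 — sample variances and covariances s[i,j] = (1/(n-1)) · Σ_k (x_{k,i} - mean_i) · (x_{k,j} - mean_j), with n-1 = 4:
  s[X,X] = ((-2.8)·(-2.8) + (3.2)·(3.2) + (1.2)·(1.2) + (0.2)·(0.2) + (-1.8)·(-1.8)) / 4 = 22.8/4 = 5.7
  s[X,Y] = ((-2.8)·(3.2) + (3.2)·(-1.8) + (1.2)·(-0.8) + (0.2)·(3.2) + (-1.8)·(-3.8)) / 4 = -8.2/4 = -2.05
  s[X,Z] = ((-2.8)·(3.2) + (3.2)·(-2.8) + (1.2)·(2.2) + (0.2)·(-0.8) + (-1.8)·(-1.8)) / 4 = -12.2/4 = -3.05
  s[Y,Y] = ((3.2)·(3.2) + (-1.8)·(-1.8) + (-0.8)·(-0.8) + (3.2)·(3.2) + (-3.8)·(-3.8)) / 4 = 38.8/4 = 9.7
  s[Y,Z] = ((3.2)·(3.2) + (-1.8)·(-2.8) + (-0.8)·(2.2) + (3.2)·(-0.8) + (-3.8)·(-1.8)) / 4 = 17.8/4 = 4.45
  s[Z,Z] = ((3.2)·(3.2) + (-2.8)·(-2.8) + (2.2)·(2.2) + (-0.8)·(-0.8) + (-1.8)·(-1.8)) / 4 = 26.8/4 = 6.7
  Sample standard deviations s_i = √(s[i,i]):
  s(X) = √(5.7) = 2.3875
  s(Y) = √(9.7) = 3.1145
  s(Z) = √(6.7) = 2.5884

Step 3 — r_{ij} = s_{ij} / (s_i · s_j):
  r[X,X] = 1 (diagonal).
  r[X,Y] = -2.05 / (2.3875 · 3.1145) = -2.05 / 7.4357 = -0.2757
  r[X,Z] = -3.05 / (2.3875 · 2.5884) = -3.05 / 6.1798 = -0.4935
  r[Y,Y] = 1 (diagonal).
  r[Y,Z] = 4.45 / (3.1145 · 2.5884) = 4.45 / 8.0616 = 0.552
  r[Z,Z] = 1 (diagonal).

R is symmetric with unit diagonal. Assembling:

R = [[1, -0.2757, -0.4935],
 [-0.2757, 1, 0.552],
 [-0.4935, 0.552, 1]]


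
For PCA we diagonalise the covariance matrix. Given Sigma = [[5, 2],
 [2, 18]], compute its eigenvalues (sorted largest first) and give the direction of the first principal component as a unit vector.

Step 1 — characteristic polynomial of 2×2 Sigma:
  det(Sigma - λI) = λ² - trace · λ + det = 0.
  trace = 5 + 18 = 23, det = 5·18 - (2)² = 86.
Step 2 — discriminant:
  Δ = trace² - 4·det = 529 - 344 = 185.
Step 3 — eigenvalues:
  λ = (trace ± √Δ)/2 = (23 ± 13.6015)/2,
  λ_1 = 18.3007,  λ_2 = 4.6993.

Step 4 — unit eigenvector for λ_1: solve (Sigma - λ_1 I)v = 0. First row:
  (5 - 18.3007)·v_x + (2)·v_y = 0, i.e. (-13.3007)·v_x + (2)·v_y = 0,
  so v ∝ (b, λ_1 - a) = (2, 13.3007) = u.
  ||u|| = √((2)² + (13.3007)²) = √(180.9096) ≈ 13.4503,
  v_1 = u/||u|| ≈ (0.1487, 0.9889) (||v_1|| = 1).

λ_1 = 18.3007,  λ_2 = 4.6993;  v_1 ≈ (0.1487, 0.9889)


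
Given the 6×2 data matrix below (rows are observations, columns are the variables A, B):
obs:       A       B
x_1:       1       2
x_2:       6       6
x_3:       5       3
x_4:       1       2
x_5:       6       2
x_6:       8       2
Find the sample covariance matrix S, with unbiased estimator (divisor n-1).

Step 1 — column means:
  mean(A) = (1 + 6 + 5 + 1 + 6 + 8) / 6 = 27/6 = 4.5
  mean(B) = (2 + 6 + 3 + 2 + 2 + 2) / 6 = 17/6 = 2.8333

Step 2 — sample covariance S[i,j] = (1/(n-1)) · Σ_k (x_{k,i} - mean_i) · (x_{k,j} - mean_j), with n-1 = 5.
  S[A,A] = ((-3.5)·(-3.5) + (1.5)·(1.5) + (0.5)·(0.5) + (-3.5)·(-3.5) + (1.5)·(1.5) + (3.5)·(3.5)) / 5 = 41.5/5 = 8.3
  S[A,B] = ((-3.5)·(-0.8333) + (1.5)·(3.1667) + (0.5)·(0.1667) + (-3.5)·(-0.8333) + (1.5)·(-0.8333) + (3.5)·(-0.8333)) / 5 = 6.5/5 = 1.3
  S[B,B] = ((-0.8333)·(-0.8333) + (3.1667)·(3.1667) + (0.1667)·(0.1667) + (-0.8333)·(-0.8333) + (-0.8333)·(-0.8333) + (-0.8333)·(-0.8333)) / 5 = 12.8333/5 = 2.5667

S is symmetric (S[j,i] = S[i,j]). Assembling:

S = [[8.3, 1.3],
 [1.3, 2.5667]]


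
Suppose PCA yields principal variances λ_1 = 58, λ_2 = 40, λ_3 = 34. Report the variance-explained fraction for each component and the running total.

Step 1 — total variance = trace(Sigma) = Σ λ_i = 58 + 40 + 34 = 132.

Step 2 — fraction explained by component i = λ_i / Σ λ:
  PC1: 58/132 = 0.4394
  PC2: 40/132 = 0.303
  PC3: 34/132 = 0.2576

Step 3 — cumulative fraction after k components = (λ_1 + ... + λ_k) / Σ λ:
  k = 1: 58/132 = 0.4394
  k = 2: (58 + 40)/132 = 98/132 = 0.7424
  k = 3: (58 + 40 + 34)/132 = 132/132 = 1

Summary (fraction, with percent):

explained: PC1 0.4394 (43.94%), PC2 0.303 (30.3%), PC3 0.2576 (25.76%);  cumulative: 0.4394, 0.7424, 1


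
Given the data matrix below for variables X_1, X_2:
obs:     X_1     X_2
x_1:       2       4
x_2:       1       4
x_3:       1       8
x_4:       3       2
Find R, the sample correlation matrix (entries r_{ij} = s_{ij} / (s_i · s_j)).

Step 1 — column means:
  mean(X_1) = (2 + 1 + 1 + 3) / 4 = 7/4 = 1.75
  mean(X_2) = (4 + 4 + 8 + 2) / 4 = 18/4 = 4.5

Step 2 — sample variances and covariances s[i,j] = (1/(n-1)) · Σ_k (x_{k,i} - mean_i) · (x_{k,j} - mean_j), with n-1 = 3:
  s[X_1,X_1] = ((0.25)·(0.25) + (-0.75)·(-0.75) + (-0.75)·(-0.75) + (1.25)·(1.25)) / 3 = 2.75/3 = 0.9167
  s[X_1,X_2] = ((0.25)·(-0.5) + (-0.75)·(-0.5) + (-0.75)·(3.5) + (1.25)·(-2.5)) / 3 = -5.5/3 = -1.8333
  s[X_2,X_2] = ((-0.5)·(-0.5) + (-0.5)·(-0.5) + (3.5)·(3.5) + (-2.5)·(-2.5)) / 3 = 19/3 = 6.3333
  Sample standard deviations s_i = √(s[i,i]):
  s(X_1) = √(0.9167) = 0.9574
  s(X_2) = √(6.3333) = 2.5166

Step 3 — r_{ij} = s_{ij} / (s_i · s_j):
  r[X_1,X_1] = 1 (diagonal).
  r[X_1,X_2] = -1.8333 / (0.9574 · 2.5166) = -1.8333 / 2.4095 = -0.7609
  r[X_2,X_2] = 1 (diagonal).

R is symmetric with unit diagonal. Assembling:

R = [[1, -0.7609],
 [-0.7609, 1]]


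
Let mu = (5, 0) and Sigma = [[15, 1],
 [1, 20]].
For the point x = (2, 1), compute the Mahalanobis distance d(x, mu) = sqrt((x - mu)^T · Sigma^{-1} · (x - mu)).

Step 1 — centre the observation: (x - mu) = (-3, 1).

Step 2 — invert Sigma. det(Sigma) = 15·20 - (1)² = 299.
  Sigma^{-1} = (1/det) · [[d, -b], [-b, a]] = [[0.0669, -0.0033],
 [-0.0033, 0.0502]].

Step 3 — form the quadratic (x - mu)^T · Sigma^{-1} · (x - mu):
  Sigma^{-1} · (x - mu) = (-0.204, 0.0602).
  (x - mu)^T · [Sigma^{-1} · (x - mu)] = (-3)·(-0.204) + (1)·(0.0602) = 0.6722.

Step 4 — take square root: d = √(0.6722) ≈ 0.8199.

d(x, mu) = √(0.6722) ≈ 0.8199


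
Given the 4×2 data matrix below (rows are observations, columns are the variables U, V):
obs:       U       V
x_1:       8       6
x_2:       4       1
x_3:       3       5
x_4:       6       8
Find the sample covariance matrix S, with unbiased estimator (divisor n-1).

Step 1 — column means:
  mean(U) = (8 + 4 + 3 + 6) / 4 = 21/4 = 5.25
  mean(V) = (6 + 1 + 5 + 8) / 4 = 20/4 = 5

Step 2 — sample covariance S[i,j] = (1/(n-1)) · Σ_k (x_{k,i} - mean_i) · (x_{k,j} - mean_j), with n-1 = 3.
  S[U,U] = ((2.75)·(2.75) + (-1.25)·(-1.25) + (-2.25)·(-2.25) + (0.75)·(0.75)) / 3 = 14.75/3 = 4.9167
  S[U,V] = ((2.75)·(1) + (-1.25)·(-4) + (-2.25)·(0) + (0.75)·(3)) / 3 = 10/3 = 3.3333
  S[V,V] = ((1)·(1) + (-4)·(-4) + (0)·(0) + (3)·(3)) / 3 = 26/3 = 8.6667

S is symmetric (S[j,i] = S[i,j]). Assembling:

S = [[4.9167, 3.3333],
 [3.3333, 8.6667]]


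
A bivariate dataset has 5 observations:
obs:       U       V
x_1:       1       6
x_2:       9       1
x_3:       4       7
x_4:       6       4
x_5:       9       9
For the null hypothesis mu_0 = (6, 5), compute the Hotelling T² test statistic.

Step 1 — sample mean vector:
  mean(U) = (1 + 9 + 4 + 6 + 9) / 5 = 29/5 = 5.8
  mean(V) = (6 + 1 + 7 + 4 + 9) / 5 = 27/5 = 5.4
  x̄ = (5.8, 5.4),  deviation x̄ - mu_0 = (5.8, 5.4) - (6, 5) = (-0.2, 0.4).

Step 2 — sample covariance matrix, S[i,j] = (1/(n-1)) · Σ_k (x_{k,i} - mean_i) · (x_{k,j} - mean_j), divisor n-1 = 4:
  S[U,U] = ((-4.8)·(-4.8) + (3.2)·(3.2) + (-1.8)·(-1.8) + (0.2)·(0.2) + (3.2)·(3.2)) / 4 = 46.8/4 = 11.7
  S[U,V] = ((-4.8)·(0.6) + (3.2)·(-4.4) + (-1.8)·(1.6) + (0.2)·(-1.4) + (3.2)·(3.6)) / 4 = -8.6/4 = -2.15
  S[V,V] = ((0.6)·(0.6) + (-4.4)·(-4.4) + (1.6)·(1.6) + (-1.4)·(-1.4) + (3.6)·(3.6)) / 4 = 37.2/4 = 9.3
  S = [[11.7, -2.15],
 [-2.15, 9.3]].

Step 3 — invert S. det(S) = 11.7·9.3 - (-2.15)² = 104.1875.
  S^{-1} = (1/det) · [[d, -b], [-b, a]] = [[0.0893, 0.0206],
 [0.0206, 0.1123]].

Step 4 — quadratic form (x̄ - mu_0)^T · S^{-1} · (x̄ - mu_0):
  S^{-1} · (x̄ - mu_0) = (-0.0096, 0.0408),
  (x̄ - mu_0)^T · [...] = (-0.2)·(-0.0096) + (0.4)·(0.0408) = 0.0182.

Step 5 — scale by n: T² = 5 · 0.0182 = 0.0912.

T² ≈ 0.0912


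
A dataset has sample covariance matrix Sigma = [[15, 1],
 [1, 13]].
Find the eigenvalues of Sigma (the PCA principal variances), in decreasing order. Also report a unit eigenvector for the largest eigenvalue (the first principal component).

Step 1 — characteristic polynomial of 2×2 Sigma:
  det(Sigma - λI) = λ² - trace · λ + det = 0.
  trace = 15 + 13 = 28, det = 15·13 - (1)² = 194.
Step 2 — discriminant:
  Δ = trace² - 4·det = 784 - 776 = 8.
Step 3 — eigenvalues:
  λ = (trace ± √Δ)/2 = (28 ± 2.8284)/2,
  λ_1 = 15.4142,  λ_2 = 12.5858.

Step 4 — unit eigenvector for λ_1: solve (Sigma - λ_1 I)v = 0. First row:
  (15 - 15.4142)·v_x + (1)·v_y = 0, i.e. (-0.4142)·v_x + (1)·v_y = 0,
  so v ∝ (b, λ_1 - a) = (1, 0.4142) = u.
  ||u|| = √((1)² + (0.4142)²) = √(1.1716) ≈ 1.0824,
  v_1 = u/||u|| ≈ (0.9239, 0.3827) (||v_1|| = 1).

λ_1 = 15.4142,  λ_2 = 12.5858;  v_1 ≈ (0.9239, 0.3827)


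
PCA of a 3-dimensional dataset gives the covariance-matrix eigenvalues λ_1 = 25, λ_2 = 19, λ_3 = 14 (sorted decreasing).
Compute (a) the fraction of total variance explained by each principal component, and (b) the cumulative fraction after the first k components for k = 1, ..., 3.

Step 1 — total variance = trace(Sigma) = Σ λ_i = 25 + 19 + 14 = 58.

Step 2 — fraction explained by component i = λ_i / Σ λ:
  PC1: 25/58 = 0.431
  PC2: 19/58 = 0.3276
  PC3: 14/58 = 0.2414

Step 3 — cumulative fraction after k components = (λ_1 + ... + λ_k) / Σ λ:
  k = 1: 25/58 = 0.431
  k = 2: (25 + 19)/58 = 44/58 = 0.7586
  k = 3: (25 + 19 + 14)/58 = 58/58 = 1

Summary (fraction, with percent):

explained: PC1 0.431 (43.1%), PC2 0.3276 (32.76%), PC3 0.2414 (24.14%);  cumulative: 0.431, 0.7586, 1


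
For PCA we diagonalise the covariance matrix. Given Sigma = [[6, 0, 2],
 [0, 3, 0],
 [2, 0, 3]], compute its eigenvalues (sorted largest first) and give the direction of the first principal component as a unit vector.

Step 1 — characteristic polynomial p(λ) = det(λI - Sigma) = λ³ - tr·λ² + c_1·λ - det, where tr = trace, c_1 = sum of the principal 2×2 minors, det = det(Sigma):
  tr = 6 + 3 + 3 = 12,
  c_1 = (6·3 - (0)²) + (6·3 - (2)²) + (3·3 - (0)²) = 18 + 14 + 9 = 41,
  det = 6·(3·3 - (0)²) - (0)·((0)·3 - (0)·(2)) + (2)·((0)·(0) - 3·(2)) = 6·(9) - (0)·(0) + (2)·(-6) = 42.
  So p(λ) = λ³ - 12λ² + 41λ - 42.
Step 2 — look for an integer root (rational root theorem: any rational root is an integer divisor of 42). Testing λ = 2:
  p(2) = 8 - 48 + 82 - 42 = 0  ✓
  Dividing out (λ - 2): p(λ) = (λ - 2)(λ² - 10λ + 21).
Step 3 — remaining eigenvalues from the quadratic λ² - 10λ + 21 = 0:
  Δ = 10² - 4·21 = 100 - 84 = 16,  λ = (10 ± √16)/2 = (10 ± 4)/2 = 7 or 3.
  Sorted: λ_1 = 7,  λ_2 = 3,  λ_3 = 2  (check: sum = 12 = tr ✓).

Step 4 — unit eigenvector for λ_1 = 7: v spans the null space of (Sigma - λ_1 I), whose rows are
  r_1 = (-1, 0, 2),  r_2 = (0, -4, 0),  r_3 = (2, 0, -4).
  v is orthogonal to every row, so take v ∝ r_1 × r_2 = ((0)·(0) - (2)·(-4), (2)·(0) - (-1)·(0), (-1)·(-4) - (0)·(0)) = (8, 0, 4).
  Rescale (divide by 4): u = (2, 0, 1).
  ||u|| = √((2)² + (0)² + (1)²) = √(5) ≈ 2.2361,  v_1 = u/||u|| ≈ (0.8944, 0, 0.4472) (||v_1|| = 1).

λ_1 = 7,  λ_2 = 3,  λ_3 = 2;  v_1 ≈ (0.8944, 0, 0.4472)


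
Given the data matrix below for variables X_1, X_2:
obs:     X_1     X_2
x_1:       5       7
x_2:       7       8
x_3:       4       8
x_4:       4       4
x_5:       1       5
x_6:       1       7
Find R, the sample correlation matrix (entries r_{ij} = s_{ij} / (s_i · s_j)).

Step 1 — column means:
  mean(X_1) = (5 + 7 + 4 + 4 + 1 + 1) / 6 = 22/6 = 3.6667
  mean(X_2) = (7 + 8 + 8 + 4 + 5 + 7) / 6 = 39/6 = 6.5

Step 2 — sample variances and covariances s[i,j] = (1/(n-1)) · Σ_k (x_{k,i} - mean_i) · (x_{k,j} - mean_j), with n-1 = 5:
  s[X_1,X_1] = ((1.3333)·(1.3333) + (3.3333)·(3.3333) + (0.3333)·(0.3333) + (0.3333)·(0.3333) + (-2.6667)·(-2.6667) + (-2.6667)·(-2.6667)) / 5 = 27.3333/5 = 5.4667
  s[X_1,X_2] = ((1.3333)·(0.5) + (3.3333)·(1.5) + (0.3333)·(1.5) + (0.3333)·(-2.5) + (-2.6667)·(-1.5) + (-2.6667)·(0.5)) / 5 = 8/5 = 1.6
  s[X_2,X_2] = ((0.5)·(0.5) + (1.5)·(1.5) + (1.5)·(1.5) + (-2.5)·(-2.5) + (-1.5)·(-1.5) + (0.5)·(0.5)) / 5 = 13.5/5 = 2.7
  Sample standard deviations s_i = √(s[i,i]):
  s(X_1) = √(5.4667) = 2.3381
  s(X_2) = √(2.7) = 1.6432

Step 3 — r_{ij} = s_{ij} / (s_i · s_j):
  r[X_1,X_1] = 1 (diagonal).
  r[X_1,X_2] = 1.6 / (2.3381 · 1.6432) = 1.6 / 3.8419 = 0.4165
  r[X_2,X_2] = 1 (diagonal).

R is symmetric with unit diagonal. Assembling:

R = [[1, 0.4165],
 [0.4165, 1]]


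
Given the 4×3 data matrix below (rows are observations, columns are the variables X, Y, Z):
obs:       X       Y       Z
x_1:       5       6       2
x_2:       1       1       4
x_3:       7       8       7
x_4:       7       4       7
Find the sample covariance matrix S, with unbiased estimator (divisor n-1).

Step 1 — column means:
  mean(X) = (5 + 1 + 7 + 7) / 4 = 20/4 = 5
  mean(Y) = (6 + 1 + 8 + 4) / 4 = 19/4 = 4.75
  mean(Z) = (2 + 4 + 7 + 7) / 4 = 20/4 = 5

Step 2 — sample covariance S[i,j] = (1/(n-1)) · Σ_k (x_{k,i} - mean_i) · (x_{k,j} - mean_j), with n-1 = 3.
  S[X,X] = ((0)·(0) + (-4)·(-4) + (2)·(2) + (2)·(2)) / 3 = 24/3 = 8
  S[X,Y] = ((0)·(1.25) + (-4)·(-3.75) + (2)·(3.25) + (2)·(-0.75)) / 3 = 20/3 = 6.6667
  S[X,Z] = ((0)·(-3) + (-4)·(-1) + (2)·(2) + (2)·(2)) / 3 = 12/3 = 4
  S[Y,Y] = ((1.25)·(1.25) + (-3.75)·(-3.75) + (3.25)·(3.25) + (-0.75)·(-0.75)) / 3 = 26.75/3 = 8.9167
  S[Y,Z] = ((1.25)·(-3) + (-3.75)·(-1) + (3.25)·(2) + (-0.75)·(2)) / 3 = 5/3 = 1.6667
  S[Z,Z] = ((-3)·(-3) + (-1)·(-1) + (2)·(2) + (2)·(2)) / 3 = 18/3 = 6

S is symmetric (S[j,i] = S[i,j]). Assembling:

S = [[8, 6.6667, 4],
 [6.6667, 8.9167, 1.6667],
 [4, 1.6667, 6]]


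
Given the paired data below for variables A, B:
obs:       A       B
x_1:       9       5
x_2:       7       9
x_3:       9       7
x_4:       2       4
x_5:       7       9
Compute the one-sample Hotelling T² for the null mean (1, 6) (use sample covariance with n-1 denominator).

Step 1 — sample mean vector:
  mean(A) = (9 + 7 + 9 + 2 + 7) / 5 = 34/5 = 6.8
  mean(B) = (5 + 9 + 7 + 4 + 9) / 5 = 34/5 = 6.8
  x̄ = (6.8, 6.8),  deviation x̄ - mu_0 = (6.8, 6.8) - (1, 6) = (5.8, 0.8).

Step 2 — sample covariance matrix, S[i,j] = (1/(n-1)) · Σ_k (x_{k,i} - mean_i) · (x_{k,j} - mean_j), divisor n-1 = 4:
  S[A,A] = ((2.2)·(2.2) + (0.2)·(0.2) + (2.2)·(2.2) + (-4.8)·(-4.8) + (0.2)·(0.2)) / 4 = 32.8/4 = 8.2
  S[A,B] = ((2.2)·(-1.8) + (0.2)·(2.2) + (2.2)·(0.2) + (-4.8)·(-2.8) + (0.2)·(2.2)) / 4 = 10.8/4 = 2.7
  S[B,B] = ((-1.8)·(-1.8) + (2.2)·(2.2) + (0.2)·(0.2) + (-2.8)·(-2.8) + (2.2)·(2.2)) / 4 = 20.8/4 = 5.2
  S = [[8.2, 2.7],
 [2.7, 5.2]].

Step 3 — invert S. det(S) = 8.2·5.2 - (2.7)² = 35.35.
  S^{-1} = (1/det) · [[d, -b], [-b, a]] = [[0.1471, -0.0764],
 [-0.0764, 0.232]].

Step 4 — quadratic form (x̄ - mu_0)^T · S^{-1} · (x̄ - mu_0):
  S^{-1} · (x̄ - mu_0) = (0.7921, -0.2574),
  (x̄ - mu_0)^T · [...] = (5.8)·(0.7921) + (0.8)·(-0.2574) = 4.3881.

Step 5 — scale by n: T² = 5 · 4.3881 = 21.9406.

T² ≈ 21.9406


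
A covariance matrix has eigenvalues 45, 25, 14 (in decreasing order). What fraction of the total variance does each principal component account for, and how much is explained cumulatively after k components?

Step 1 — total variance = trace(Sigma) = Σ λ_i = 45 + 25 + 14 = 84.

Step 2 — fraction explained by component i = λ_i / Σ λ:
  PC1: 45/84 = 0.5357
  PC2: 25/84 = 0.2976
  PC3: 14/84 = 0.1667

Step 3 — cumulative fraction after k components = (λ_1 + ... + λ_k) / Σ λ:
  k = 1: 45/84 = 0.5357
  k = 2: (45 + 25)/84 = 70/84 = 0.8333
  k = 3: (45 + 25 + 14)/84 = 84/84 = 1

Summary (fraction, with percent):

explained: PC1 0.5357 (53.57%), PC2 0.2976 (29.76%), PC3 0.1667 (16.67%);  cumulative: 0.5357, 0.8333, 1


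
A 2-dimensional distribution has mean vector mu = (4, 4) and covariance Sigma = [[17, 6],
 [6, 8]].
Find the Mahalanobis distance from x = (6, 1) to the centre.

Step 1 — centre the observation: (x - mu) = (2, -3).

Step 2 — invert Sigma. det(Sigma) = 17·8 - (6)² = 100.
  Sigma^{-1} = (1/det) · [[d, -b], [-b, a]] = [[0.08, -0.06],
 [-0.06, 0.17]].

Step 3 — form the quadratic (x - mu)^T · Sigma^{-1} · (x - mu):
  Sigma^{-1} · (x - mu) = (0.34, -0.63).
  (x - mu)^T · [Sigma^{-1} · (x - mu)] = (2)·(0.34) + (-3)·(-0.63) = 2.57.

Step 4 — take square root: d = √(2.57) ≈ 1.6031.

d(x, mu) = √(2.57) ≈ 1.6031


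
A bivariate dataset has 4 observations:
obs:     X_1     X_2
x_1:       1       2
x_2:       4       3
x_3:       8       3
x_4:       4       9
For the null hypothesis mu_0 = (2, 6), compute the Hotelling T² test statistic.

Step 1 — sample mean vector:
  mean(X_1) = (1 + 4 + 8 + 4) / 4 = 17/4 = 4.25
  mean(X_2) = (2 + 3 + 3 + 9) / 4 = 17/4 = 4.25
  x̄ = (4.25, 4.25),  deviation x̄ - mu_0 = (4.25, 4.25) - (2, 6) = (2.25, -1.75).

Step 2 — sample covariance matrix, S[i,j] = (1/(n-1)) · Σ_k (x_{k,i} - mean_i) · (x_{k,j} - mean_j), divisor n-1 = 3:
  S[X_1,X_1] = ((-3.25)·(-3.25) + (-0.25)·(-0.25) + (3.75)·(3.75) + (-0.25)·(-0.25)) / 3 = 24.75/3 = 8.25
  S[X_1,X_2] = ((-3.25)·(-2.25) + (-0.25)·(-1.25) + (3.75)·(-1.25) + (-0.25)·(4.75)) / 3 = 1.75/3 = 0.5833
  S[X_2,X_2] = ((-2.25)·(-2.25) + (-1.25)·(-1.25) + (-1.25)·(-1.25) + (4.75)·(4.75)) / 3 = 30.75/3 = 10.25
  S = [[8.25, 0.5833],
 [0.5833, 10.25]].

Step 3 — invert S. det(S) = 8.25·10.25 - (0.5833)² = 84.2222.
  S^{-1} = (1/det) · [[d, -b], [-b, a]] = [[0.1217, -0.0069],
 [-0.0069, 0.098]].

Step 4 — quadratic form (x̄ - mu_0)^T · S^{-1} · (x̄ - mu_0):
  S^{-1} · (x̄ - mu_0) = (0.2859, -0.187),
  (x̄ - mu_0)^T · [...] = (2.25)·(0.2859) + (-1.75)·(-0.187) = 0.9706.

Step 5 — scale by n: T² = 4 · 0.9706 = 3.8826.

T² ≈ 3.8826


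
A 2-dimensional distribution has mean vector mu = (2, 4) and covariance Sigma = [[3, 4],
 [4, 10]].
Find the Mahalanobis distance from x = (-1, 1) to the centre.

Step 1 — centre the observation: (x - mu) = (-3, -3).

Step 2 — invert Sigma. det(Sigma) = 3·10 - (4)² = 14.
  Sigma^{-1} = (1/det) · [[d, -b], [-b, a]] = [[0.7143, -0.2857],
 [-0.2857, 0.2143]].

Step 3 — form the quadratic (x - mu)^T · Sigma^{-1} · (x - mu):
  Sigma^{-1} · (x - mu) = (-1.2857, 0.2143).
  (x - mu)^T · [Sigma^{-1} · (x - mu)] = (-3)·(-1.2857) + (-3)·(0.2143) = 3.2143.

Step 4 — take square root: d = √(3.2143) ≈ 1.7928.

d(x, mu) = √(3.2143) ≈ 1.7928


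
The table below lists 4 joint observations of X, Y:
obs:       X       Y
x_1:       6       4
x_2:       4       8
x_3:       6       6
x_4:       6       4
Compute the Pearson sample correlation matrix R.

Step 1 — column means:
  mean(X) = (6 + 4 + 6 + 6) / 4 = 22/4 = 5.5
  mean(Y) = (4 + 8 + 6 + 4) / 4 = 22/4 = 5.5

Step 2 — sample variances and covariances s[i,j] = (1/(n-1)) · Σ_k (x_{k,i} - mean_i) · (x_{k,j} - mean_j), with n-1 = 3:
  s[X,X] = ((0.5)·(0.5) + (-1.5)·(-1.5) + (0.5)·(0.5) + (0.5)·(0.5)) / 3 = 3/3 = 1
  s[X,Y] = ((0.5)·(-1.5) + (-1.5)·(2.5) + (0.5)·(0.5) + (0.5)·(-1.5)) / 3 = -5/3 = -1.6667
  s[Y,Y] = ((-1.5)·(-1.5) + (2.5)·(2.5) + (0.5)·(0.5) + (-1.5)·(-1.5)) / 3 = 11/3 = 3.6667
  Sample standard deviations s_i = √(s[i,i]):
  s(X) = √(1) = 1
  s(Y) = √(3.6667) = 1.9149

Step 3 — r_{ij} = s_{ij} / (s_i · s_j):
  r[X,X] = 1 (diagonal).
  r[X,Y] = -1.6667 / (1 · 1.9149) = -1.6667 / 1.9149 = -0.8704
  r[Y,Y] = 1 (diagonal).

R is symmetric with unit diagonal. Assembling:

R = [[1, -0.8704],
 [-0.8704, 1]]


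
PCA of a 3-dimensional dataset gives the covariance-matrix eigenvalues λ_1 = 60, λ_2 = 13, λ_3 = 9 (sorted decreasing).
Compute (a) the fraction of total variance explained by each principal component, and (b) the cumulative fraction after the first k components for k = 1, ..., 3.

Step 1 — total variance = trace(Sigma) = Σ λ_i = 60 + 13 + 9 = 82.

Step 2 — fraction explained by component i = λ_i / Σ λ:
  PC1: 60/82 = 0.7317
  PC2: 13/82 = 0.1585
  PC3: 9/82 = 0.1098

Step 3 — cumulative fraction after k components = (λ_1 + ... + λ_k) / Σ λ:
  k = 1: 60/82 = 0.7317
  k = 2: (60 + 13)/82 = 73/82 = 0.8902
  k = 3: (60 + 13 + 9)/82 = 82/82 = 1

Summary (fraction, with percent):

explained: PC1 0.7317 (73.17%), PC2 0.1585 (15.85%), PC3 0.1098 (10.98%);  cumulative: 0.7317, 0.8902, 1


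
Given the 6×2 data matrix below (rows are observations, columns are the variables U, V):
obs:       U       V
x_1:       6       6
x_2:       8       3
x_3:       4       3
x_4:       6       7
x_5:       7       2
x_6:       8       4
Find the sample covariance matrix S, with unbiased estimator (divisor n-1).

Step 1 — column means:
  mean(U) = (6 + 8 + 4 + 6 + 7 + 8) / 6 = 39/6 = 6.5
  mean(V) = (6 + 3 + 3 + 7 + 2 + 4) / 6 = 25/6 = 4.1667

Step 2 — sample covariance S[i,j] = (1/(n-1)) · Σ_k (x_{k,i} - mean_i) · (x_{k,j} - mean_j), with n-1 = 5.
  S[U,U] = ((-0.5)·(-0.5) + (1.5)·(1.5) + (-2.5)·(-2.5) + (-0.5)·(-0.5) + (0.5)·(0.5) + (1.5)·(1.5)) / 5 = 11.5/5 = 2.3
  S[U,V] = ((-0.5)·(1.8333) + (1.5)·(-1.1667) + (-2.5)·(-1.1667) + (-0.5)·(2.8333) + (0.5)·(-2.1667) + (1.5)·(-0.1667)) / 5 = -2.5/5 = -0.5
  S[V,V] = ((1.8333)·(1.8333) + (-1.1667)·(-1.1667) + (-1.1667)·(-1.1667) + (2.8333)·(2.8333) + (-2.1667)·(-2.1667) + (-0.1667)·(-0.1667)) / 5 = 18.8333/5 = 3.7667

S is symmetric (S[j,i] = S[i,j]). Assembling:

S = [[2.3, -0.5],
 [-0.5, 3.7667]]


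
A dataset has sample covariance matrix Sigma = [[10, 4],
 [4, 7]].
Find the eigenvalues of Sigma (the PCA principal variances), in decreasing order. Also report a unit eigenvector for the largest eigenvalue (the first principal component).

Step 1 — characteristic polynomial of 2×2 Sigma:
  det(Sigma - λI) = λ² - trace · λ + det = 0.
  trace = 10 + 7 = 17, det = 10·7 - (4)² = 54.
Step 2 — discriminant:
  Δ = trace² - 4·det = 289 - 216 = 73.
Step 3 — eigenvalues:
  λ = (trace ± √Δ)/2 = (17 ± 8.544)/2,
  λ_1 = 12.772,  λ_2 = 4.228.

Step 4 — unit eigenvector for λ_1: solve (Sigma - λ_1 I)v = 0. First row:
  (10 - 12.772)·v_x + (4)·v_y = 0, i.e. (-2.772)·v_x + (4)·v_y = 0,
  so v ∝ (b, λ_1 - a) = (4, 2.772) = u.
  ||u|| = √((4)² + (2.772)²) = √(23.684) ≈ 4.8666,
  v_1 = u/||u|| ≈ (0.8219, 0.5696) (||v_1|| = 1).

λ_1 = 12.772,  λ_2 = 4.228;  v_1 ≈ (0.8219, 0.5696)


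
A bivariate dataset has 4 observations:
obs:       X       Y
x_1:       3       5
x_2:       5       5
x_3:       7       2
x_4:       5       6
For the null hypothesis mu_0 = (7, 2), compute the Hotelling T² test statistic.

Step 1 — sample mean vector:
  mean(X) = (3 + 5 + 7 + 5) / 4 = 20/4 = 5
  mean(Y) = (5 + 5 + 2 + 6) / 4 = 18/4 = 4.5
  x̄ = (5, 4.5),  deviation x̄ - mu_0 = (5, 4.5) - (7, 2) = (-2, 2.5).

Step 2 — sample covariance matrix, S[i,j] = (1/(n-1)) · Σ_k (x_{k,i} - mean_i) · (x_{k,j} - mean_j), divisor n-1 = 3:
  S[X,X] = ((-2)·(-2) + (0)·(0) + (2)·(2) + (0)·(0)) / 3 = 8/3 = 2.6667
  S[X,Y] = ((-2)·(0.5) + (0)·(0.5) + (2)·(-2.5) + (0)·(1.5)) / 3 = -6/3 = -2
  S[Y,Y] = ((0.5)·(0.5) + (0.5)·(0.5) + (-2.5)·(-2.5) + (1.5)·(1.5)) / 3 = 9/3 = 3
  S = [[2.6667, -2],
 [-2, 3]].

Step 3 — invert S. det(S) = 2.6667·3 - (-2)² = 4.
  S^{-1} = (1/det) · [[d, -b], [-b, a]] = [[0.75, 0.5],
 [0.5, 0.6667]].

Step 4 — quadratic form (x̄ - mu_0)^T · S^{-1} · (x̄ - mu_0):
  S^{-1} · (x̄ - mu_0) = (-0.25, 0.6667),
  (x̄ - mu_0)^T · [...] = (-2)·(-0.25) + (2.5)·(0.6667) = 2.1667.

Step 5 — scale by n: T² = 4 · 2.1667 = 8.6667.

T² ≈ 8.6667


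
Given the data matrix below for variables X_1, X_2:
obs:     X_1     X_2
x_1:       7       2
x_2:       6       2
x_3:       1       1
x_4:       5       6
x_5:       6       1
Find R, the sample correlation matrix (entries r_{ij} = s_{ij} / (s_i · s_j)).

Step 1 — column means:
  mean(X_1) = (7 + 6 + 1 + 5 + 6) / 5 = 25/5 = 5
  mean(X_2) = (2 + 2 + 1 + 6 + 1) / 5 = 12/5 = 2.4

Step 2 — sample variances and covariances s[i,j] = (1/(n-1)) · Σ_k (x_{k,i} - mean_i) · (x_{k,j} - mean_j), with n-1 = 4:
  s[X_1,X_1] = ((2)·(2) + (1)·(1) + (-4)·(-4) + (0)·(0) + (1)·(1)) / 4 = 22/4 = 5.5
  s[X_1,X_2] = ((2)·(-0.4) + (1)·(-0.4) + (-4)·(-1.4) + (0)·(3.6) + (1)·(-1.4)) / 4 = 3/4 = 0.75
  s[X_2,X_2] = ((-0.4)·(-0.4) + (-0.4)·(-0.4) + (-1.4)·(-1.4) + (3.6)·(3.6) + (-1.4)·(-1.4)) / 4 = 17.2/4 = 4.3
  Sample standard deviations s_i = √(s[i,i]):
  s(X_1) = √(5.5) = 2.3452
  s(X_2) = √(4.3) = 2.0736

Step 3 — r_{ij} = s_{ij} / (s_i · s_j):
  r[X_1,X_1] = 1 (diagonal).
  r[X_1,X_2] = 0.75 / (2.3452 · 2.0736) = 0.75 / 4.8631 = 0.1542
  r[X_2,X_2] = 1 (diagonal).

R is symmetric with unit diagonal. Assembling:

R = [[1, 0.1542],
 [0.1542, 1]]


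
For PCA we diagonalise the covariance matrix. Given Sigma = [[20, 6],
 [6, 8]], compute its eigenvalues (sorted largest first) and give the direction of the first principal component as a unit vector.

Step 1 — characteristic polynomial of 2×2 Sigma:
  det(Sigma - λI) = λ² - trace · λ + det = 0.
  trace = 20 + 8 = 28, det = 20·8 - (6)² = 124.
Step 2 — discriminant:
  Δ = trace² - 4·det = 784 - 496 = 288.
Step 3 — eigenvalues:
  λ = (trace ± √Δ)/2 = (28 ± 16.9706)/2,
  λ_1 = 22.4853,  λ_2 = 5.5147.

Step 4 — unit eigenvector for λ_1: solve (Sigma - λ_1 I)v = 0. First row:
  (20 - 22.4853)·v_x + (6)·v_y = 0, i.e. (-2.4853)·v_x + (6)·v_y = 0,
  so v ∝ (b, λ_1 - a) = (6, 2.4853) = u.
  ||u|| = √((6)² + (2.4853)²) = √(42.1766) ≈ 6.4944,
  v_1 = u/||u|| ≈ (0.9239, 0.3827) (||v_1|| = 1).

λ_1 = 22.4853,  λ_2 = 5.5147;  v_1 ≈ (0.9239, 0.3827)


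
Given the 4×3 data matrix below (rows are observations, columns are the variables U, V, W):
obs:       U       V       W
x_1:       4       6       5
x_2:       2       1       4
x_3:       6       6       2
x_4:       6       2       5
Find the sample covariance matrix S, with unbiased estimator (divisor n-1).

Step 1 — column means:
  mean(U) = (4 + 2 + 6 + 6) / 4 = 18/4 = 4.5
  mean(V) = (6 + 1 + 6 + 2) / 4 = 15/4 = 3.75
  mean(W) = (5 + 4 + 2 + 5) / 4 = 16/4 = 4

Step 2 — sample covariance S[i,j] = (1/(n-1)) · Σ_k (x_{k,i} - mean_i) · (x_{k,j} - mean_j), with n-1 = 3.
  S[U,U] = ((-0.5)·(-0.5) + (-2.5)·(-2.5) + (1.5)·(1.5) + (1.5)·(1.5)) / 3 = 11/3 = 3.6667
  S[U,V] = ((-0.5)·(2.25) + (-2.5)·(-2.75) + (1.5)·(2.25) + (1.5)·(-1.75)) / 3 = 6.5/3 = 2.1667
  S[U,W] = ((-0.5)·(1) + (-2.5)·(0) + (1.5)·(-2) + (1.5)·(1)) / 3 = -2/3 = -0.6667
  S[V,V] = ((2.25)·(2.25) + (-2.75)·(-2.75) + (2.25)·(2.25) + (-1.75)·(-1.75)) / 3 = 20.75/3 = 6.9167
  S[V,W] = ((2.25)·(1) + (-2.75)·(0) + (2.25)·(-2) + (-1.75)·(1)) / 3 = -4/3 = -1.3333
  S[W,W] = ((1)·(1) + (0)·(0) + (-2)·(-2) + (1)·(1)) / 3 = 6/3 = 2

S is symmetric (S[j,i] = S[i,j]). Assembling:

S = [[3.6667, 2.1667, -0.6667],
 [2.1667, 6.9167, -1.3333],
 [-0.6667, -1.3333, 2]]


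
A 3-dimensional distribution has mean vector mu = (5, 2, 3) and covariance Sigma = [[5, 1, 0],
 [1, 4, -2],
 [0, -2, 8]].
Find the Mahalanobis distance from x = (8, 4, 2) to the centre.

Step 1 — centre the observation: (x - mu) = (3, 2, -1).

Step 2 — invert Sigma (cofactor / det for 3×3, or solve directly):
  Sigma^{-1} = [[0.2121, -0.0606, -0.0152],
 [-0.0606, 0.303, 0.0758],
 [-0.0152, 0.0758, 0.1439]].

Step 3 — form the quadratic (x - mu)^T · Sigma^{-1} · (x - mu):
  Sigma^{-1} · (x - mu) = (0.5303, 0.3485, -0.0379).
  (x - mu)^T · [Sigma^{-1} · (x - mu)] = (3)·(0.5303) + (2)·(0.3485) + (-1)·(-0.0379) = 2.3258.

Step 4 — take square root: d = √(2.3258) ≈ 1.525.

d(x, mu) = √(2.3258) ≈ 1.525


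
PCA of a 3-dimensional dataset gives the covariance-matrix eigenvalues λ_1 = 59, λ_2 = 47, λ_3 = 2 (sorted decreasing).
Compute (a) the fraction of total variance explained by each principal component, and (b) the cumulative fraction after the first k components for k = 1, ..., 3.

Step 1 — total variance = trace(Sigma) = Σ λ_i = 59 + 47 + 2 = 108.

Step 2 — fraction explained by component i = λ_i / Σ λ:
  PC1: 59/108 = 0.5463
  PC2: 47/108 = 0.4352
  PC3: 2/108 = 0.0185

Step 3 — cumulative fraction after k components = (λ_1 + ... + λ_k) / Σ λ:
  k = 1: 59/108 = 0.5463
  k = 2: (59 + 47)/108 = 106/108 = 0.9815
  k = 3: (59 + 47 + 2)/108 = 108/108 = 1

Summary (fraction, with percent):

explained: PC1 0.5463 (54.63%), PC2 0.4352 (43.52%), PC3 0.0185 (1.85%);  cumulative: 0.5463, 0.9815, 1


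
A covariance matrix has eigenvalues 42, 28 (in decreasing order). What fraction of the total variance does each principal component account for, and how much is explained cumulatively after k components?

Step 1 — total variance = trace(Sigma) = Σ λ_i = 42 + 28 = 70.

Step 2 — fraction explained by component i = λ_i / Σ λ:
  PC1: 42/70 = 0.6
  PC2: 28/70 = 0.4

Step 3 — cumulative fraction after k components = (λ_1 + ... + λ_k) / Σ λ:
  k = 1: 42/70 = 0.6
  k = 2: (42 + 28)/70 = 70/70 = 1

Summary (fraction, with percent):

explained: PC1 0.6 (60%), PC2 0.4 (40%);  cumulative: 0.6, 1


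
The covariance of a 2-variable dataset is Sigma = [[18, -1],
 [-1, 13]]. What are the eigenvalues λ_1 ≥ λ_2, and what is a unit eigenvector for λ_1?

Step 1 — characteristic polynomial of 2×2 Sigma:
  det(Sigma - λI) = λ² - trace · λ + det = 0.
  trace = 18 + 13 = 31, det = 18·13 - (-1)² = 233.
Step 2 — discriminant:
  Δ = trace² - 4·det = 961 - 932 = 29.
Step 3 — eigenvalues:
  λ = (trace ± √Δ)/2 = (31 ± 5.3852)/2,
  λ_1 = 18.1926,  λ_2 = 12.8074.

Step 4 — unit eigenvector for λ_1: solve (Sigma - λ_1 I)v = 0. First row:
  (18 - 18.1926)·v_x + (-1)·v_y = 0, i.e. (-0.1926)·v_x + (-1)·v_y = 0,
  so v ∝ (b, λ_1 - a) = (-1, 0.1926); multiply by -1 so the first entry is positive: u = (1, -0.1926).
  ||u|| = √((1)² + (-0.1926)²) = √(1.0371) ≈ 1.0184,
  v_1 = u/||u|| ≈ (0.982, -0.1891) (||v_1|| = 1).

λ_1 = 18.1926,  λ_2 = 12.8074;  v_1 ≈ (0.982, -0.1891)


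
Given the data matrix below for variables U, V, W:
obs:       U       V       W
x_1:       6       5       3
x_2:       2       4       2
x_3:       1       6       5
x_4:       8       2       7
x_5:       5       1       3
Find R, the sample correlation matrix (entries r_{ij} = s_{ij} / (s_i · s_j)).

Step 1 — column means:
  mean(U) = (6 + 2 + 1 + 8 + 5) / 5 = 22/5 = 4.4
  mean(V) = (5 + 4 + 6 + 2 + 1) / 5 = 18/5 = 3.6
  mean(W) = (3 + 2 + 5 + 7 + 3) / 5 = 20/5 = 4

Step 2 — sample variances and covariances s[i,j] = (1/(n-1)) · Σ_k (x_{k,i} - mean_i) · (x_{k,j} - mean_j), with n-1 = 4:
  s[U,U] = ((1.6)·(1.6) + (-2.4)·(-2.4) + (-3.4)·(-3.4) + (3.6)·(3.6) + (0.6)·(0.6)) / 4 = 33.2/4 = 8.3
  s[U,V] = ((1.6)·(1.4) + (-2.4)·(0.4) + (-3.4)·(2.4) + (3.6)·(-1.6) + (0.6)·(-2.6)) / 4 = -14.2/4 = -3.55
  s[U,W] = ((1.6)·(-1) + (-2.4)·(-2) + (-3.4)·(1) + (3.6)·(3) + (0.6)·(-1)) / 4 = 10/4 = 2.5
  s[V,V] = ((1.4)·(1.4) + (0.4)·(0.4) + (2.4)·(2.4) + (-1.6)·(-1.6) + (-2.6)·(-2.6)) / 4 = 17.2/4 = 4.3
  s[V,W] = ((1.4)·(-1) + (0.4)·(-2) + (2.4)·(1) + (-1.6)·(3) + (-2.6)·(-1)) / 4 = -2/4 = -0.5
  s[W,W] = ((-1)·(-1) + (-2)·(-2) + (1)·(1) + (3)·(3) + (-1)·(-1)) / 4 = 16/4 = 4
  Sample standard deviations s_i = √(s[i,i]):
  s(U) = √(8.3) = 2.881
  s(V) = √(4.3) = 2.0736
  s(W) = √(4) = 2

Step 3 — r_{ij} = s_{ij} / (s_i · s_j):
  r[U,U] = 1 (diagonal).
  r[U,V] = -3.55 / (2.881 · 2.0736) = -3.55 / 5.9741 = -0.5942
  r[U,W] = 2.5 / (2.881 · 2) = 2.5 / 5.7619 = 0.4339
  r[V,V] = 1 (diagonal).
  r[V,W] = -0.5 / (2.0736 · 2) = -0.5 / 4.1473 = -0.1206
  r[W,W] = 1 (diagonal).

R is symmetric with unit diagonal. Assembling:

R = [[1, -0.5942, 0.4339],
 [-0.5942, 1, -0.1206],
 [0.4339, -0.1206, 1]]


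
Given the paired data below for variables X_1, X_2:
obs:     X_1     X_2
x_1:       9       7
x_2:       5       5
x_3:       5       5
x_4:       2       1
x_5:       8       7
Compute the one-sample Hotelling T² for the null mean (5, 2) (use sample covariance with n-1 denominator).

Step 1 — sample mean vector:
  mean(X_1) = (9 + 5 + 5 + 2 + 8) / 5 = 29/5 = 5.8
  mean(X_2) = (7 + 5 + 5 + 1 + 7) / 5 = 25/5 = 5
  x̄ = (5.8, 5),  deviation x̄ - mu_0 = (5.8, 5) - (5, 2) = (0.8, 3).

Step 2 — sample covariance matrix, S[i,j] = (1/(n-1)) · Σ_k (x_{k,i} - mean_i) · (x_{k,j} - mean_j), divisor n-1 = 4:
  S[X_1,X_1] = ((3.2)·(3.2) + (-0.8)·(-0.8) + (-0.8)·(-0.8) + (-3.8)·(-3.8) + (2.2)·(2.2)) / 4 = 30.8/4 = 7.7
  S[X_1,X_2] = ((3.2)·(2) + (-0.8)·(0) + (-0.8)·(0) + (-3.8)·(-4) + (2.2)·(2)) / 4 = 26/4 = 6.5
  S[X_2,X_2] = ((2)·(2) + (0)·(0) + (0)·(0) + (-4)·(-4) + (2)·(2)) / 4 = 24/4 = 6
  S = [[7.7, 6.5],
 [6.5, 6]].

Step 3 — invert S. det(S) = 7.7·6 - (6.5)² = 3.95.
  S^{-1} = (1/det) · [[d, -b], [-b, a]] = [[1.519, -1.6456],
 [-1.6456, 1.9494]].

Step 4 — quadratic form (x̄ - mu_0)^T · S^{-1} · (x̄ - mu_0):
  S^{-1} · (x̄ - mu_0) = (-3.7215, 4.5316),
  (x̄ - mu_0)^T · [...] = (0.8)·(-3.7215) + (3)·(4.5316) = 10.6177.

Step 5 — scale by n: T² = 5 · 10.6177 = 53.0886.

T² ≈ 53.0886


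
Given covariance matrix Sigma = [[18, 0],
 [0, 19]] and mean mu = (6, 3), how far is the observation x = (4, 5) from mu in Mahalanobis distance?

Step 1 — centre the observation: (x - mu) = (-2, 2).

Step 2 — invert Sigma. det(Sigma) = 18·19 - (0)² = 342.
  Sigma^{-1} = (1/det) · [[d, -b], [-b, a]] = [[0.0556, 0],
 [0, 0.0526]].

Step 3 — form the quadratic (x - mu)^T · Sigma^{-1} · (x - mu):
  Sigma^{-1} · (x - mu) = (-0.1111, 0.1053).
  (x - mu)^T · [Sigma^{-1} · (x - mu)] = (-2)·(-0.1111) + (2)·(0.1053) = 0.4327.

Step 4 — take square root: d = √(0.4327) ≈ 0.6578.

d(x, mu) = √(0.4327) ≈ 0.6578


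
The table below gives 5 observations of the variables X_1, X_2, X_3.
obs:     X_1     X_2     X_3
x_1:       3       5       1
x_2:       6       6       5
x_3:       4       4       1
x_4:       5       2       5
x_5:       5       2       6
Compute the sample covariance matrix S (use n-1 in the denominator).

Step 1 — column means:
  mean(X_1) = (3 + 6 + 4 + 5 + 5) / 5 = 23/5 = 4.6
  mean(X_2) = (5 + 6 + 4 + 2 + 2) / 5 = 19/5 = 3.8
  mean(X_3) = (1 + 5 + 1 + 5 + 6) / 5 = 18/5 = 3.6

Step 2 — sample covariance S[i,j] = (1/(n-1)) · Σ_k (x_{k,i} - mean_i) · (x_{k,j} - mean_j), with n-1 = 4.
  S[X_1,X_1] = ((-1.6)·(-1.6) + (1.4)·(1.4) + (-0.6)·(-0.6) + (0.4)·(0.4) + (0.4)·(0.4)) / 4 = 5.2/4 = 1.3
  S[X_1,X_2] = ((-1.6)·(1.2) + (1.4)·(2.2) + (-0.6)·(0.2) + (0.4)·(-1.8) + (0.4)·(-1.8)) / 4 = -0.4/4 = -0.1
  S[X_1,X_3] = ((-1.6)·(-2.6) + (1.4)·(1.4) + (-0.6)·(-2.6) + (0.4)·(1.4) + (0.4)·(2.4)) / 4 = 9.2/4 = 2.3
  S[X_2,X_2] = ((1.2)·(1.2) + (2.2)·(2.2) + (0.2)·(0.2) + (-1.8)·(-1.8) + (-1.8)·(-1.8)) / 4 = 12.8/4 = 3.2
  S[X_2,X_3] = ((1.2)·(-2.6) + (2.2)·(1.4) + (0.2)·(-2.6) + (-1.8)·(1.4) + (-1.8)·(2.4)) / 4 = -7.4/4 = -1.85
  S[X_3,X_3] = ((-2.6)·(-2.6) + (1.4)·(1.4) + (-2.6)·(-2.6) + (1.4)·(1.4) + (2.4)·(2.4)) / 4 = 23.2/4 = 5.8

S is symmetric (S[j,i] = S[i,j]). Assembling:

S = [[1.3, -0.1, 2.3],
 [-0.1, 3.2, -1.85],
 [2.3, -1.85, 5.8]]


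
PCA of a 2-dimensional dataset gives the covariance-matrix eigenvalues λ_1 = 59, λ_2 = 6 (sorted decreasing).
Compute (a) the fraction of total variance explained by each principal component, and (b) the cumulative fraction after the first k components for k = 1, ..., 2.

Step 1 — total variance = trace(Sigma) = Σ λ_i = 59 + 6 = 65.

Step 2 — fraction explained by component i = λ_i / Σ λ:
  PC1: 59/65 = 0.9077
  PC2: 6/65 = 0.0923

Step 3 — cumulative fraction after k components = (λ_1 + ... + λ_k) / Σ λ:
  k = 1: 59/65 = 0.9077
  k = 2: (59 + 6)/65 = 65/65 = 1

Summary (fraction, with percent):

explained: PC1 0.9077 (90.77%), PC2 0.0923 (9.23%);  cumulative: 0.9077, 1


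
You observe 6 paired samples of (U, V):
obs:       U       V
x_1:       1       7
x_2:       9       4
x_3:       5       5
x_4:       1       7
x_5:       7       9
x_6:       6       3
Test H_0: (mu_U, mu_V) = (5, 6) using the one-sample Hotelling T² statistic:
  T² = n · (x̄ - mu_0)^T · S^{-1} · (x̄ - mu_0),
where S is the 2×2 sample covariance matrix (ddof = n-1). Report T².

Step 1 — sample mean vector:
  mean(U) = (1 + 9 + 5 + 1 + 7 + 6) / 6 = 29/6 = 4.8333
  mean(V) = (7 + 4 + 5 + 7 + 9 + 3) / 6 = 35/6 = 5.8333
  x̄ = (4.8333, 5.8333),  deviation x̄ - mu_0 = (4.8333, 5.8333) - (5, 6) = (-0.1667, -0.1667).

Step 2 — sample covariance matrix, S[i,j] = (1/(n-1)) · Σ_k (x_{k,i} - mean_i) · (x_{k,j} - mean_j), divisor n-1 = 5:
  S[U,U] = ((-3.8333)·(-3.8333) + (4.1667)·(4.1667) + (0.1667)·(0.1667) + (-3.8333)·(-3.8333) + (2.1667)·(2.1667) + (1.1667)·(1.1667)) / 5 = 52.8333/5 = 10.5667
  S[U,V] = ((-3.8333)·(1.1667) + (4.1667)·(-1.8333) + (0.1667)·(-0.8333) + (-3.8333)·(1.1667) + (2.1667)·(3.1667) + (1.1667)·(-2.8333)) / 5 = -13.1667/5 = -2.6333
  S[V,V] = ((1.1667)·(1.1667) + (-1.8333)·(-1.8333) + (-0.8333)·(-0.8333) + (1.1667)·(1.1667) + (3.1667)·(3.1667) + (-2.8333)·(-2.8333)) / 5 = 24.8333/5 = 4.9667
  S = [[10.5667, -2.6333],
 [-2.6333, 4.9667]].

Step 3 — invert S. det(S) = 10.5667·4.9667 - (-2.6333)² = 45.5467.
  S^{-1} = (1/det) · [[d, -b], [-b, a]] = [[0.109, 0.0578],
 [0.0578, 0.232]].

Step 4 — quadratic form (x̄ - mu_0)^T · S^{-1} · (x̄ - mu_0):
  S^{-1} · (x̄ - mu_0) = (-0.0278, -0.0483),
  (x̄ - mu_0)^T · [...] = (-0.1667)·(-0.0278) + (-0.1667)·(-0.0483) = 0.0127.

Step 5 — scale by n: T² = 6 · 0.0127 = 0.0761.

T² ≈ 0.0761


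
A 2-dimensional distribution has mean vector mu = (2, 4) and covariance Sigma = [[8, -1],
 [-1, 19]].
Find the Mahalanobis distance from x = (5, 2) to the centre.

Step 1 — centre the observation: (x - mu) = (3, -2).

Step 2 — invert Sigma. det(Sigma) = 8·19 - (-1)² = 151.
  Sigma^{-1} = (1/det) · [[d, -b], [-b, a]] = [[0.1258, 0.0066],
 [0.0066, 0.053]].

Step 3 — form the quadratic (x - mu)^T · Sigma^{-1} · (x - mu):
  Sigma^{-1} · (x - mu) = (0.3642, -0.0861).
  (x - mu)^T · [Sigma^{-1} · (x - mu)] = (3)·(0.3642) + (-2)·(-0.0861) = 1.2649.

Step 4 — take square root: d = √(1.2649) ≈ 1.1247.

d(x, mu) = √(1.2649) ≈ 1.1247


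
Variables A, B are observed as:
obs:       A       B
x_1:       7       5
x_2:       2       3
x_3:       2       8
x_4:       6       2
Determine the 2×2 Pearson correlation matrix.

Step 1 — column means:
  mean(A) = (7 + 2 + 2 + 6) / 4 = 17/4 = 4.25
  mean(B) = (5 + 3 + 8 + 2) / 4 = 18/4 = 4.5

Step 2 — sample variances and covariances s[i,j] = (1/(n-1)) · Σ_k (x_{k,i} - mean_i) · (x_{k,j} - mean_j), with n-1 = 3:
  s[A,A] = ((2.75)·(2.75) + (-2.25)·(-2.25) + (-2.25)·(-2.25) + (1.75)·(1.75)) / 3 = 20.75/3 = 6.9167
  s[A,B] = ((2.75)·(0.5) + (-2.25)·(-1.5) + (-2.25)·(3.5) + (1.75)·(-2.5)) / 3 = -7.5/3 = -2.5
  s[B,B] = ((0.5)·(0.5) + (-1.5)·(-1.5) + (3.5)·(3.5) + (-2.5)·(-2.5)) / 3 = 21/3 = 7
  Sample standard deviations s_i = √(s[i,i]):
  s(A) = √(6.9167) = 2.63
  s(B) = √(7) = 2.6458

Step 3 — r_{ij} = s_{ij} / (s_i · s_j):
  r[A,A] = 1 (diagonal).
  r[A,B] = -2.5 / (2.63 · 2.6458) = -2.5 / 6.9582 = -0.3593
  r[B,B] = 1 (diagonal).

R is symmetric with unit diagonal. Assembling:

R = [[1, -0.3593],
 [-0.3593, 1]]


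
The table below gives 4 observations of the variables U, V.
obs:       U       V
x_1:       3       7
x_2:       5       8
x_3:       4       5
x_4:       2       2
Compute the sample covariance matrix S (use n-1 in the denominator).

Step 1 — column means:
  mean(U) = (3 + 5 + 4 + 2) / 4 = 14/4 = 3.5
  mean(V) = (7 + 8 + 5 + 2) / 4 = 22/4 = 5.5

Step 2 — sample covariance S[i,j] = (1/(n-1)) · Σ_k (x_{k,i} - mean_i) · (x_{k,j} - mean_j), with n-1 = 3.
  S[U,U] = ((-0.5)·(-0.5) + (1.5)·(1.5) + (0.5)·(0.5) + (-1.5)·(-1.5)) / 3 = 5/3 = 1.6667
  S[U,V] = ((-0.5)·(1.5) + (1.5)·(2.5) + (0.5)·(-0.5) + (-1.5)·(-3.5)) / 3 = 8/3 = 2.6667
  S[V,V] = ((1.5)·(1.5) + (2.5)·(2.5) + (-0.5)·(-0.5) + (-3.5)·(-3.5)) / 3 = 21/3 = 7

S is symmetric (S[j,i] = S[i,j]). Assembling:

S = [[1.6667, 2.6667],
 [2.6667, 7]]
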